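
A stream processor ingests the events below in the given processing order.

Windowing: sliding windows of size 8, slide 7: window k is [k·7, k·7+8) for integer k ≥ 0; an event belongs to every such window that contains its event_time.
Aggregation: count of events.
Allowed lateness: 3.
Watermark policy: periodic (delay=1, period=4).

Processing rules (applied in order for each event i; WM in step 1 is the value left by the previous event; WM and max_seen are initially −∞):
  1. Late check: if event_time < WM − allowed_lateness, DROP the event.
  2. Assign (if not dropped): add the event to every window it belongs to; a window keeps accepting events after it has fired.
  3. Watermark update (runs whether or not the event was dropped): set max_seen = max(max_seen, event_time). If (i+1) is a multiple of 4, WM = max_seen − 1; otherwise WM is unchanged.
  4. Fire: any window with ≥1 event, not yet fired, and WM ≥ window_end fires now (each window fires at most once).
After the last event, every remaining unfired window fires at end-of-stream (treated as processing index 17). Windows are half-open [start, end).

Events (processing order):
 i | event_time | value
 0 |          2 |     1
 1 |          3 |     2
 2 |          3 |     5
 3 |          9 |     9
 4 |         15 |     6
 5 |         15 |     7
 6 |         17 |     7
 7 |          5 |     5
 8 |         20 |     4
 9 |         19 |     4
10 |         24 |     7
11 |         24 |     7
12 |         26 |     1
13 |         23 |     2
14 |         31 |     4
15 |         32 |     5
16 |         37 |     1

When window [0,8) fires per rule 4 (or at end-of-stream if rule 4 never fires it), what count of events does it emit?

i=0 t=2 v=1: → [0,8); WM=−∞
i=1 t=3 v=2: → [0,8); WM=−∞
i=2 t=3 v=5: → [0,8); WM=−∞
i=3 t=9 v=9: → [7,15); WM=8; [0,8) fires=3
i=4 t=15 v=6: → [14,22); WM=8
i=5 t=15 v=7: → [14,22); WM=8
i=6 t=17 v=7: → [14,22); WM=8
i=7 t=5 v=5: → [0,8); WM=16; [7,15) fires=1
i=8 t=20 v=4: → [14,22); WM=16
i=9 t=19 v=4: → [14,22); WM=16
i=10 t=24 v=7: → [21,29); WM=16
i=11 t=24 v=7: → [21,29); WM=23; [14,22) fires=5
i=12 t=26 v=1: → [21,29); WM=23
i=13 t=23 v=2: → [21,29); WM=23
i=14 t=31 v=4: → [28,36); WM=23
i=15 t=32 v=5: → [28,36); WM=31; [21,29) fires=4
i=16 t=37 v=1: → [35,43); WM=31

3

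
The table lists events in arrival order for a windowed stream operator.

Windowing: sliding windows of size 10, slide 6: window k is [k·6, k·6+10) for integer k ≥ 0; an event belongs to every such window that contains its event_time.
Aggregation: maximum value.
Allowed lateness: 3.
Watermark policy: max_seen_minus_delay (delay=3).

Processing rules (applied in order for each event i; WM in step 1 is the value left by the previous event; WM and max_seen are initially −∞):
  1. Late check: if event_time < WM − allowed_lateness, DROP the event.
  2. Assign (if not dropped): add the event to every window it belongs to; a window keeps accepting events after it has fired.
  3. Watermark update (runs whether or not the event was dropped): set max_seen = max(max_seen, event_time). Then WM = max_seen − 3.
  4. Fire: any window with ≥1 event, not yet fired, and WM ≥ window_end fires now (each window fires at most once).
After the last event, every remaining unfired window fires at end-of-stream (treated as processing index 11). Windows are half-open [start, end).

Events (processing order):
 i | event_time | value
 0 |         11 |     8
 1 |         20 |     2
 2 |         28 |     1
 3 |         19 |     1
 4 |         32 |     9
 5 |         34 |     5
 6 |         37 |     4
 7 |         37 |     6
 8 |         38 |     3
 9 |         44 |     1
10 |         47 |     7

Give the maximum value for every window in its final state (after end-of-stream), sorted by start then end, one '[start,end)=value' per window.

i=0 t=11 v=8: → [6,16); WM=8
i=1 t=20 v=2: → [18,28),[12,22); WM=17; [6,16) fires=8
i=2 t=28 v=1: → [24,34); WM=25; [12,22) fires=2
i=3 t=19 v=1: DROP (t<25-3); WM=25
i=4 t=32 v=9: → [30,40),[24,34); WM=29; [18,28) fires=2
i=5 t=34 v=5: → [30,40); WM=31
i=6 t=37 v=4: → [36,46),[30,40); WM=34; [24,34) fires=9
i=7 t=37 v=6: → [36,46),[30,40); WM=34
i=8 t=38 v=3: → [36,46),[30,40); WM=35
i=9 t=44 v=1: → [42,52),[36,46); WM=41; [30,40) fires=9
i=10 t=47 v=7: → [42,52); WM=44

[6,16)=8 [12,22)=2 [18,28)=2 [24,34)=9 [30,40)=9 [36,46)=6 [42,52)=7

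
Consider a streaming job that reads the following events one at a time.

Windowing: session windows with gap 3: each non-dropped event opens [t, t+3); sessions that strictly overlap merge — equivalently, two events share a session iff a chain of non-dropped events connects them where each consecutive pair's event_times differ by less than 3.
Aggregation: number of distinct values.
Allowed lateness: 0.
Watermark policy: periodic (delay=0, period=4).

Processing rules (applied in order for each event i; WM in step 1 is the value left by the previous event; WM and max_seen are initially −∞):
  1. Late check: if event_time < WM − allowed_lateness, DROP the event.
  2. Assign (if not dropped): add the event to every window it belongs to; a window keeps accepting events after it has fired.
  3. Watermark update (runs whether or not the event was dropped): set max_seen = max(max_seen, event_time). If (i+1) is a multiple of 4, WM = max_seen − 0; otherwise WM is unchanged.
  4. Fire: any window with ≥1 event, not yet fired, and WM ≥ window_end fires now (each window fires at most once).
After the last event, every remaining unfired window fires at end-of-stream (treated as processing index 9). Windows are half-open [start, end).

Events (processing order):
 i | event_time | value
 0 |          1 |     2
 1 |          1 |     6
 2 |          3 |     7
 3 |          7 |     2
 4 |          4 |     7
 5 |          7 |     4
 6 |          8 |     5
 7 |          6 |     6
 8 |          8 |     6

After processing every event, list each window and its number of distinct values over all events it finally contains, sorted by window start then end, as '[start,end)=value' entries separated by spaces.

i=0 t=1 v=2: → [1,4); WM=−∞
i=1 t=1 v=6: → [1,4); WM=−∞
i=2 t=3 v=7: → [1,6); WM=−∞
i=3 t=7 v=2: → [7,10); WM=7
i=4 t=4 v=7: DROP (t<7-0); WM=7
i=5 t=7 v=4: → [7,10); WM=7
i=6 t=8 v=5: → [7,11); WM=7
i=7 t=6 v=6: DROP (t<7-0); WM=8
i=8 t=8 v=6: → [7,11); WM=8

[1,6)=3 [7,11)=4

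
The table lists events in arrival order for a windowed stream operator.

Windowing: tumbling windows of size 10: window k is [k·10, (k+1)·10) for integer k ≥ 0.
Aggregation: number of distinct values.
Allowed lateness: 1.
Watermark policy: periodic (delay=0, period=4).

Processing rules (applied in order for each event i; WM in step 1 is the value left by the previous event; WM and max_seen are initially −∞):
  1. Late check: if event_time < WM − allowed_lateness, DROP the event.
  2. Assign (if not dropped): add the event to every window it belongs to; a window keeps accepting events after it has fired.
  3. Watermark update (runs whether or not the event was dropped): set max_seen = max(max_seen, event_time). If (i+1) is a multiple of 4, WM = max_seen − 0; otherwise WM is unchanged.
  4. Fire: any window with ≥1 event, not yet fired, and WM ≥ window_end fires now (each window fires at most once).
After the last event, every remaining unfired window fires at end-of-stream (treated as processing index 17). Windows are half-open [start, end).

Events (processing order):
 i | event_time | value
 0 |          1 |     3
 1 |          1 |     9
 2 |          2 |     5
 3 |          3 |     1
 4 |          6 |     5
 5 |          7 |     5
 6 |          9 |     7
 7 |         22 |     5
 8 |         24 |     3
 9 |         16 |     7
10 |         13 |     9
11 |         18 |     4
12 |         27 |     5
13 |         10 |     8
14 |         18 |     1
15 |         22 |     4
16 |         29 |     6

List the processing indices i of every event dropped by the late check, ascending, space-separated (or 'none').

9 10 11 13 14 15

i=0 t=1 v=3: → [0,10); WM=−∞
i=1 t=1 v=9: → [0,10); WM=−∞
i=2 t=2 v=5: → [0,10); WM=−∞
i=3 t=3 v=1: → [0,10); WM=3
i=4 t=6 v=5: → [0,10); WM=3
i=5 t=7 v=5: → [0,10); WM=3
i=6 t=9 v=7: → [0,10); WM=3
i=7 t=22 v=5: → [20,30); WM=22; [0,10) fires=5
i=8 t=24 v=3: → [20,30); WM=22
i=9 t=16 v=7: DROP (t<22-1); WM=22
i=10 t=13 v=9: DROP (t<22-1); WM=22
i=11 t=18 v=4: DROP (t<22-1); WM=24
i=12 t=27 v=5: → [20,30); WM=24
i=13 t=10 v=8: DROP (t<24-1); WM=24
i=14 t=18 v=1: DROP (t<24-1); WM=24
i=15 t=22 v=4: DROP (t<24-1); WM=27
i=16 t=29 v=6: → [20,30); WM=27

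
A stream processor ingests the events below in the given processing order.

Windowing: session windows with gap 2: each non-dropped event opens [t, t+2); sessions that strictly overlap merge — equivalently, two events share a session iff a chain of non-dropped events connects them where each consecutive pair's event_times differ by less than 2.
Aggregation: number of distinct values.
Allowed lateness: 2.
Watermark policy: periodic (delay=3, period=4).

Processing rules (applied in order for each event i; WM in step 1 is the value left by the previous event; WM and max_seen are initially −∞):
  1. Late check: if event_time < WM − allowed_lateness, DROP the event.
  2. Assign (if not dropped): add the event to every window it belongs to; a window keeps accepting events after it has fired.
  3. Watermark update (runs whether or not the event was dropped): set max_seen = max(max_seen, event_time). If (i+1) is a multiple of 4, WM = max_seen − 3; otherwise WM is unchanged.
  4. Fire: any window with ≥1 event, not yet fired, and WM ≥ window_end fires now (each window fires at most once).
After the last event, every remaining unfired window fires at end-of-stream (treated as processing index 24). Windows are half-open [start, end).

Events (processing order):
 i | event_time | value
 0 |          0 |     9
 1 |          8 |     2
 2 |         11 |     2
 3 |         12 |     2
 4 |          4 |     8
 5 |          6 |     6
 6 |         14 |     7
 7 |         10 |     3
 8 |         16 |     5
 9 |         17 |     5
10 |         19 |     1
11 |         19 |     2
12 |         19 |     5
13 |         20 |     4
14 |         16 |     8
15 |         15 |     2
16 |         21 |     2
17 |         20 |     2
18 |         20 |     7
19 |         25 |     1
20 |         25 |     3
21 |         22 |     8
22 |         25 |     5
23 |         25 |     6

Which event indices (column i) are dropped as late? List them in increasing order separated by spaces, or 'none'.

4 5

i=0 t=0 v=9: → [0,2); WM=−∞
i=1 t=8 v=2: → [8,10); WM=−∞
i=2 t=11 v=2: → [11,13); WM=−∞
i=3 t=12 v=2: → [11,14); WM=9
i=4 t=4 v=8: DROP (t<9-2); WM=9
i=5 t=6 v=6: DROP (t<9-2); WM=9
i=6 t=14 v=7: → [14,16); WM=9
i=7 t=10 v=3: → [10,14); WM=11
i=8 t=16 v=5: → [16,18); WM=11
i=9 t=17 v=5: → [16,19); WM=11
i=10 t=19 v=1: → [19,21); WM=11
i=11 t=19 v=2: → [19,21); WM=16
i=12 t=19 v=5: → [19,21); WM=16
i=13 t=20 v=4: → [19,22); WM=16
i=14 t=16 v=8: → [16,19); WM=16
i=15 t=15 v=2: → [14,19); WM=17
i=16 t=21 v=2: → [19,23); WM=17
i=17 t=20 v=2: → [19,23); WM=17
i=18 t=20 v=7: → [19,23); WM=17
i=19 t=25 v=1: → [25,27); WM=22
i=20 t=25 v=3: → [25,27); WM=22
i=21 t=22 v=8: → [19,24); WM=22
i=22 t=25 v=5: → [25,27); WM=22
i=23 t=25 v=6: → [25,27); WM=22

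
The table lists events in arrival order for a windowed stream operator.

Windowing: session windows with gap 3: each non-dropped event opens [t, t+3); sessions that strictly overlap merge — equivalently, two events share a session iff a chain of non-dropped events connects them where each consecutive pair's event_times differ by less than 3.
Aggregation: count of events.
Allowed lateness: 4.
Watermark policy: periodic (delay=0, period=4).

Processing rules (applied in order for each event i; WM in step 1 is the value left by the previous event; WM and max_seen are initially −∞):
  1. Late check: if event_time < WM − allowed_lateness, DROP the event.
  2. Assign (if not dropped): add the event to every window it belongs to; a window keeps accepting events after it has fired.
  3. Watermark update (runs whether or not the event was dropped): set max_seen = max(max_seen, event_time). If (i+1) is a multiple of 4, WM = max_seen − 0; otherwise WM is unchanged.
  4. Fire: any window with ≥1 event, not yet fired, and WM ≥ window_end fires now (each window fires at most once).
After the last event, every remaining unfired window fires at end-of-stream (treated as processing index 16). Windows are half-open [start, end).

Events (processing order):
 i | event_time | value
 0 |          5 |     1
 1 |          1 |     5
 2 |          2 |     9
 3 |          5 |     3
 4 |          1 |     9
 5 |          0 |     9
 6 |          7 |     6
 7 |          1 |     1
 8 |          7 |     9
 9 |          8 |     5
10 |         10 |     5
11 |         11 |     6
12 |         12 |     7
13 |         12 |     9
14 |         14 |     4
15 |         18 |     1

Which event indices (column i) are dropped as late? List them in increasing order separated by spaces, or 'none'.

5

i=0 t=5 v=1: → [5,8); WM=−∞
i=1 t=1 v=5: → [1,4); WM=−∞
i=2 t=2 v=9: → [1,5); WM=−∞
i=3 t=5 v=3: → [5,8); WM=5
i=4 t=1 v=9: → [1,5); WM=5
i=5 t=0 v=9: DROP (t<5-4); WM=5
i=6 t=7 v=6: → [5,10); WM=5
i=7 t=1 v=1: → [1,5); WM=7
i=8 t=7 v=9: → [5,10); WM=7
i=9 t=8 v=5: → [5,11); WM=7
i=10 t=10 v=5: → [5,13); WM=7
i=11 t=11 v=6: → [5,14); WM=11
i=12 t=12 v=7: → [5,15); WM=11
i=13 t=12 v=9: → [5,15); WM=11
i=14 t=14 v=4: → [5,17); WM=11
i=15 t=18 v=1: → [18,21); WM=18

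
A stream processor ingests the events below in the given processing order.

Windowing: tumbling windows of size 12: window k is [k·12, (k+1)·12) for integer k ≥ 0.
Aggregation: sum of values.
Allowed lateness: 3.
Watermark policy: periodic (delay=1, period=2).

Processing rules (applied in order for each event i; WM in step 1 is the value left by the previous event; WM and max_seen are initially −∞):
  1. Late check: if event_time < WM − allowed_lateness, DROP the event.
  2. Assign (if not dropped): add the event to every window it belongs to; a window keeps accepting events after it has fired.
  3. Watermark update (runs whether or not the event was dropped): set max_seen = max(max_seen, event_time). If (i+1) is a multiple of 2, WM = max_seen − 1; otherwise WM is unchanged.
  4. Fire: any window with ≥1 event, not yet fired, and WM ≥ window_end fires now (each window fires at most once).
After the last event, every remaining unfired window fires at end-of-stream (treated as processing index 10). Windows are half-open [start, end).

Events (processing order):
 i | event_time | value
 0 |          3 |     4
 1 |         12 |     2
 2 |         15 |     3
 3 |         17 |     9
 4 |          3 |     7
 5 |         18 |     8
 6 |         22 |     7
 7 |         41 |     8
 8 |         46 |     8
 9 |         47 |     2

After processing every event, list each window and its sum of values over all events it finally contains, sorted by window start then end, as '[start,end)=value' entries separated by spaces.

[0,12)=4 [12,24)=29 [36,48)=18

i=0 t=3 v=4: → [0,12); WM=−∞
i=1 t=12 v=2: → [12,24); WM=11
i=2 t=15 v=3: → [12,24); WM=11
i=3 t=17 v=9: → [12,24); WM=16; [0,12) fires=4
i=4 t=3 v=7: DROP (t<16-3); WM=16
i=5 t=18 v=8: → [12,24); WM=17
i=6 t=22 v=7: → [12,24); WM=17
i=7 t=41 v=8: → [36,48); WM=40; [12,24) fires=29
i=8 t=46 v=8: → [36,48); WM=40
i=9 t=47 v=2: → [36,48); WM=46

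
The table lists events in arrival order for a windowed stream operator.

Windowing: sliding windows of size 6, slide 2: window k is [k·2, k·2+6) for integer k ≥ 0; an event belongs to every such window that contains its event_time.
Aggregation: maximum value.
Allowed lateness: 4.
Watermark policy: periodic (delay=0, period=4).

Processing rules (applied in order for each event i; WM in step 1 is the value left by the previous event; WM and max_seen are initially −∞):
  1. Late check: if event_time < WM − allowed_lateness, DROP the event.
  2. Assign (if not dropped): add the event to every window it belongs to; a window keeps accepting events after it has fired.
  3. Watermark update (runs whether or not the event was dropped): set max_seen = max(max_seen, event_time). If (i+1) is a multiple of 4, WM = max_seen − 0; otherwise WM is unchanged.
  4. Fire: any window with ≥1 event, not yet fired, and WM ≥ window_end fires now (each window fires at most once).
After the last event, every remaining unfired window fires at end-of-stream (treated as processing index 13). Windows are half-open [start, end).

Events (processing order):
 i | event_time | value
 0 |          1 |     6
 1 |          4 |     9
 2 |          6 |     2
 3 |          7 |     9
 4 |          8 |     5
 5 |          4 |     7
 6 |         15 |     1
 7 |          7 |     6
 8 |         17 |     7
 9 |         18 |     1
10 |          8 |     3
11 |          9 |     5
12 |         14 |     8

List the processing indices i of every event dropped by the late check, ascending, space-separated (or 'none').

i=0 t=1 v=6: → [0,6); WM=−∞
i=1 t=4 v=9: → [4,10),[2,8),[0,6); WM=−∞
i=2 t=6 v=2: → [6,12),[4,10),[2,8); WM=−∞
i=3 t=7 v=9: → [6,12),[4,10),[2,8); WM=7; [0,6) fires=9
i=4 t=8 v=5: → [8,14),[6,12),[4,10); WM=7
i=5 t=4 v=7: → [4,10),[2,8),[0,6); WM=7
i=6 t=15 v=1: → [14,20),[12,18),[10,16); WM=7
i=7 t=7 v=6: → [6,12),[4,10),[2,8); WM=15; [2,8) fires=9 [4,10) fires=9 [6,12) fires=9 [8,14) fires=5
i=8 t=17 v=7: → [16,22),[14,20),[12,18); WM=15
i=9 t=18 v=1: → [18,24),[16,22),[14,20); WM=15
i=10 t=8 v=3: DROP (t<15-4); WM=15
i=11 t=9 v=5: DROP (t<15-4); WM=18; [10,16) fires=1 [12,18) fires=7
i=12 t=14 v=8: → [14,20),[12,18),[10,16); WM=18

10 11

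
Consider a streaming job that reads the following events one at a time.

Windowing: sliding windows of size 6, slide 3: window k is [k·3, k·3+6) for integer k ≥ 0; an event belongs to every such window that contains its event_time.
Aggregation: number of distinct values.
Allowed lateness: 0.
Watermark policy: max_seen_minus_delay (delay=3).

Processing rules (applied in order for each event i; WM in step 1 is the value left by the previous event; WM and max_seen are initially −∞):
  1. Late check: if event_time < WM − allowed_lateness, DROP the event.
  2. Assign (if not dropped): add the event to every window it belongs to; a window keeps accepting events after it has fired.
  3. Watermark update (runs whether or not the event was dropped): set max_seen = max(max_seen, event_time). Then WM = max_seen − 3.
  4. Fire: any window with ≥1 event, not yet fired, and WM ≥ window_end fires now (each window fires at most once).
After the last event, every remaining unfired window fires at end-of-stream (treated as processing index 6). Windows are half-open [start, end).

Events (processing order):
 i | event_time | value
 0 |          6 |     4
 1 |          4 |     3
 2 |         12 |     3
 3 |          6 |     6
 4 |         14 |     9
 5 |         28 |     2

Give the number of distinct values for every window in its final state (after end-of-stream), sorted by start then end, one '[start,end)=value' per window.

[0,6)=1 [3,9)=2 [6,12)=1 [9,15)=2 [12,18)=2 [24,30)=1 [27,33)=1

i=0 t=6 v=4: → [6,12),[3,9); WM=3
i=1 t=4 v=3: → [3,9),[0,6); WM=3
i=2 t=12 v=3: → [12,18),[9,15); WM=9; [0,6) fires=1 [3,9) fires=2
i=3 t=6 v=6: DROP (t<9-0); WM=9
i=4 t=14 v=9: → [12,18),[9,15); WM=11
i=5 t=28 v=2: → [27,33),[24,30); WM=25; [6,12) fires=1 [9,15) fires=2 [12,18) fires=2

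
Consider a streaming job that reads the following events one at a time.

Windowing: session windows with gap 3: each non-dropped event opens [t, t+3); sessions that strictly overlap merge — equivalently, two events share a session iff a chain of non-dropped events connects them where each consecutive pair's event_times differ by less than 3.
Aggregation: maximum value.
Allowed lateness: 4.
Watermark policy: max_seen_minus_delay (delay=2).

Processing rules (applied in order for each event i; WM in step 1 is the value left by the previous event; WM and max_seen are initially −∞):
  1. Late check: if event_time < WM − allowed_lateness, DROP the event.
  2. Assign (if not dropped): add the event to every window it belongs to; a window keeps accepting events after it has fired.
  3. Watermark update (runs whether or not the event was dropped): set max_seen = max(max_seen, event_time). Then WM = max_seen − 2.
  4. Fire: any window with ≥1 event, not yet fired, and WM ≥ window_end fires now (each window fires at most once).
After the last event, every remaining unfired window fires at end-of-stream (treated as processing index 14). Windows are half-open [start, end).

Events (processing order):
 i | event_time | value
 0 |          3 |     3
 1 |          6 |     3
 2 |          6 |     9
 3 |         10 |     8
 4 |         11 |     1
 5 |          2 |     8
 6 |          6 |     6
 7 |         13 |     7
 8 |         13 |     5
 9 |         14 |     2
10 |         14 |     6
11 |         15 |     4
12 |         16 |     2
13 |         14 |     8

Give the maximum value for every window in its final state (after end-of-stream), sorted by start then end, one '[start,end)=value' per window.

i=0 t=3 v=3: → [3,6); WM=1
i=1 t=6 v=3: → [6,9); WM=4
i=2 t=6 v=9: → [6,9); WM=4
i=3 t=10 v=8: → [10,13); WM=8
i=4 t=11 v=1: → [10,14); WM=9
i=5 t=2 v=8: DROP (t<9-4); WM=9
i=6 t=6 v=6: → [6,9); WM=9
i=7 t=13 v=7: → [10,16); WM=11
i=8 t=13 v=5: → [10,16); WM=11
i=9 t=14 v=2: → [10,17); WM=12
i=10 t=14 v=6: → [10,17); WM=12
i=11 t=15 v=4: → [10,18); WM=13
i=12 t=16 v=2: → [10,19); WM=14
i=13 t=14 v=8: → [10,19); WM=14

[3,6)=3 [6,9)=9 [10,19)=8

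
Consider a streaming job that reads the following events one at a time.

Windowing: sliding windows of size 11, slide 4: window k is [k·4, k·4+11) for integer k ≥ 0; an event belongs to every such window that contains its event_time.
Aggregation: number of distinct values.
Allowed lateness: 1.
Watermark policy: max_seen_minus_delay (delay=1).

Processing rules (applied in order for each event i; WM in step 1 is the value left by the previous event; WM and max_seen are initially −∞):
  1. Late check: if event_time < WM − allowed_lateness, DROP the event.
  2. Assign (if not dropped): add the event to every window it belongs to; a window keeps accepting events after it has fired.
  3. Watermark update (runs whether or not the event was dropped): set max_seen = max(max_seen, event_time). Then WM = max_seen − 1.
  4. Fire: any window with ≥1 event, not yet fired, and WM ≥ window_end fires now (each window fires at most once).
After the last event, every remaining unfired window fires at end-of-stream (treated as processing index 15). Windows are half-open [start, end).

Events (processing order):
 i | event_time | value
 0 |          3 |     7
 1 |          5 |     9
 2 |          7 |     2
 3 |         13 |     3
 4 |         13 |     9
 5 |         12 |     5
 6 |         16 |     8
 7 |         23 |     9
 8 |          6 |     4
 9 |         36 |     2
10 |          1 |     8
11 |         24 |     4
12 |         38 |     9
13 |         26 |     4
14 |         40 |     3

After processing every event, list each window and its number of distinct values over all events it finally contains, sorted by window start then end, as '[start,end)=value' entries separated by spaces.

i=0 t=3 v=7: → [0,11); WM=2
i=1 t=5 v=9: → [4,15),[0,11); WM=4
i=2 t=7 v=2: → [4,15),[0,11); WM=6
i=3 t=13 v=3: → [12,23),[8,19),[4,15); WM=12; [0,11) fires=3
i=4 t=13 v=9: → [12,23),[8,19),[4,15); WM=12
i=5 t=12 v=5: → [12,23),[8,19),[4,15); WM=12
i=6 t=16 v=8: → [16,27),[12,23),[8,19); WM=15; [4,15) fires=4
i=7 t=23 v=9: → [20,31),[16,27); WM=22; [8,19) fires=4
i=8 t=6 v=4: DROP (t<22-1); WM=22
i=9 t=36 v=2: → [36,47),[32,43),[28,39); WM=35; [12,23) fires=4 [16,27) fires=2 [20,31) fires=1
i=10 t=1 v=8: DROP (t<35-1); WM=35
i=11 t=24 v=4: DROP (t<35-1); WM=35
i=12 t=38 v=9: → [36,47),[32,43),[28,39); WM=37
i=13 t=26 v=4: DROP (t<37-1); WM=37
i=14 t=40 v=3: → [40,51),[36,47),[32,43); WM=39; [28,39) fires=2

[0,11)=3 [4,15)=4 [8,19)=4 [12,23)=4 [16,27)=2 [20,31)=1 [28,39)=2 [32,43)=3 [36,47)=3 [40,51)=1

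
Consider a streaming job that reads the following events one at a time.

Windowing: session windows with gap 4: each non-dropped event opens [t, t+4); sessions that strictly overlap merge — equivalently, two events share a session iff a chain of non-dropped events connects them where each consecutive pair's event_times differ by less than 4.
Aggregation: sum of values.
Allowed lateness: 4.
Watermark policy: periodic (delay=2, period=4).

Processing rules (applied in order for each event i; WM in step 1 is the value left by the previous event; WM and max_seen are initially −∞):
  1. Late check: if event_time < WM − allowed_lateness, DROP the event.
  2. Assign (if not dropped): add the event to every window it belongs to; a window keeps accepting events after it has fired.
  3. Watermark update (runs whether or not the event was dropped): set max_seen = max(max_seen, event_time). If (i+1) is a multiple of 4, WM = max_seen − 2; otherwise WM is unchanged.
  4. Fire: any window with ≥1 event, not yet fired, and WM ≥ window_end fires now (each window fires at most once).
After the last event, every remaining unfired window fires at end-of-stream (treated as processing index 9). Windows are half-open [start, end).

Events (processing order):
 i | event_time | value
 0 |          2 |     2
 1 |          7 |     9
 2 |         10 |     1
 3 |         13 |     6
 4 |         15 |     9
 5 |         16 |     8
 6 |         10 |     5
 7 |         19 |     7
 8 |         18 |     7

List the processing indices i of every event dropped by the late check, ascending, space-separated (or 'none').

none

i=0 t=2 v=2: → [2,6); WM=−∞
i=1 t=7 v=9: → [7,11); WM=−∞
i=2 t=10 v=1: → [7,14); WM=−∞
i=3 t=13 v=6: → [7,17); WM=11
i=4 t=15 v=9: → [7,19); WM=11
i=5 t=16 v=8: → [7,20); WM=11
i=6 t=10 v=5: → [7,20); WM=11
i=7 t=19 v=7: → [7,23); WM=17
i=8 t=18 v=7: → [7,23); WM=17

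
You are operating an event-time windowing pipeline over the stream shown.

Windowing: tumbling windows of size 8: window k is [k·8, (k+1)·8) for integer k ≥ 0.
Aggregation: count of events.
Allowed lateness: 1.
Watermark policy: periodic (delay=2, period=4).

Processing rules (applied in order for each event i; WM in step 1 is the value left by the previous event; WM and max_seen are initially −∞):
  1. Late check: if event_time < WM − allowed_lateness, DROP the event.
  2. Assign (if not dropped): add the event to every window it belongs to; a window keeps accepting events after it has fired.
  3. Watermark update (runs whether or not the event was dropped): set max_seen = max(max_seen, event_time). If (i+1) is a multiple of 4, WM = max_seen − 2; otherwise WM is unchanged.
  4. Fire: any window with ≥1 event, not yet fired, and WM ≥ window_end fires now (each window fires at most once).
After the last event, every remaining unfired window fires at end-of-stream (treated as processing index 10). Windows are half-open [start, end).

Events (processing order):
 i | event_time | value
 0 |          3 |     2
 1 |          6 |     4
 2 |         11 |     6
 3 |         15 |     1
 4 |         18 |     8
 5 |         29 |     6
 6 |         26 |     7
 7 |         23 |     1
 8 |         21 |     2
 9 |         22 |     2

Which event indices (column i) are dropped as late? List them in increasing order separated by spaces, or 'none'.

i=0 t=3 v=2: → [0,8); WM=−∞
i=1 t=6 v=4: → [0,8); WM=−∞
i=2 t=11 v=6: → [8,16); WM=−∞
i=3 t=15 v=1: → [8,16); WM=13; [0,8) fires=2
i=4 t=18 v=8: → [16,24); WM=13
i=5 t=29 v=6: → [24,32); WM=13
i=6 t=26 v=7: → [24,32); WM=13
i=7 t=23 v=1: → [16,24); WM=27; [8,16) fires=2 [16,24) fires=2
i=8 t=21 v=2: DROP (t<27-1); WM=27
i=9 t=22 v=2: DROP (t<27-1); WM=27

8 9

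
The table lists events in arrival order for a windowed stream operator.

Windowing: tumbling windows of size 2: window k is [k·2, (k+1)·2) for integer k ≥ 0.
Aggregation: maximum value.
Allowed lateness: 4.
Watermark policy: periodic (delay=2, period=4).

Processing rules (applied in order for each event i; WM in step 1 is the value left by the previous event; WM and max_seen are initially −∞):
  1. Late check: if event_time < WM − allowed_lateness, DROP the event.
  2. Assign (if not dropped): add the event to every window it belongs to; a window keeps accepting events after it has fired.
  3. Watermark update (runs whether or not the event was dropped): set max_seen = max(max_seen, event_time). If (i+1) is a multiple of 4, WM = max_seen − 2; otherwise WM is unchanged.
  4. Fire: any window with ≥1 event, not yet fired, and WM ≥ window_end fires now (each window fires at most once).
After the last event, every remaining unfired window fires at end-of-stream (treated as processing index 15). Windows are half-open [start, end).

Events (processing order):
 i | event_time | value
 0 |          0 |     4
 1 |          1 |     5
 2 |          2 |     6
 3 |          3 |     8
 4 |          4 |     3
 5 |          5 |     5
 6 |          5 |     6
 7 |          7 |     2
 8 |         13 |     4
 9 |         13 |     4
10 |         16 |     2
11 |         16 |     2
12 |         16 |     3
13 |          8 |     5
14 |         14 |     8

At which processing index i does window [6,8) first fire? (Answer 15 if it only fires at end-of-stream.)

11

i=0 t=0 v=4: → [0,2); WM=−∞
i=1 t=1 v=5: → [0,2); WM=−∞
i=2 t=2 v=6: → [2,4); WM=−∞
i=3 t=3 v=8: → [2,4); WM=1
i=4 t=4 v=3: → [4,6); WM=1
i=5 t=5 v=5: → [4,6); WM=1
i=6 t=5 v=6: → [4,6); WM=1
i=7 t=7 v=2: → [6,8); WM=5; [0,2) fires=5 [2,4) fires=8
i=8 t=13 v=4: → [12,14); WM=5
i=9 t=13 v=4: → [12,14); WM=5
i=10 t=16 v=2: → [16,18); WM=5
i=11 t=16 v=2: → [16,18); WM=14; [4,6) fires=6 [6,8) fires=2 [12,14) fires=4
i=12 t=16 v=3: → [16,18); WM=14
i=13 t=8 v=5: DROP (t<14-4); WM=14
i=14 t=14 v=8: → [14,16); WM=14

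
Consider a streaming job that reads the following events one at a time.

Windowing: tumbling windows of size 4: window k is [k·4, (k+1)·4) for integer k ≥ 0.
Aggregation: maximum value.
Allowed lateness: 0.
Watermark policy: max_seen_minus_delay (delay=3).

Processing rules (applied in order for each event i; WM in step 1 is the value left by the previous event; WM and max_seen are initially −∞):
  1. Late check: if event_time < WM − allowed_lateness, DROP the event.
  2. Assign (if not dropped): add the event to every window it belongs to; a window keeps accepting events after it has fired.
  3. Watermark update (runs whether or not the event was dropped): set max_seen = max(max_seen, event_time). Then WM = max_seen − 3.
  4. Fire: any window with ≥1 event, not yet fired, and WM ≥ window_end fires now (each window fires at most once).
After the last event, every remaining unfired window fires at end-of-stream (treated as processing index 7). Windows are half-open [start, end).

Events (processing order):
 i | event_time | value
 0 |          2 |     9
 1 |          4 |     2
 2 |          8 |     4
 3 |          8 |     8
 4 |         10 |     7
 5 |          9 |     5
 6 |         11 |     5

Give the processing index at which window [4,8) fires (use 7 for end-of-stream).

6

i=0 t=2 v=9: → [0,4); WM=-1
i=1 t=4 v=2: → [4,8); WM=1
i=2 t=8 v=4: → [8,12); WM=5; [0,4) fires=9
i=3 t=8 v=8: → [8,12); WM=5
i=4 t=10 v=7: → [8,12); WM=7
i=5 t=9 v=5: → [8,12); WM=7
i=6 t=11 v=5: → [8,12); WM=8; [4,8) fires=2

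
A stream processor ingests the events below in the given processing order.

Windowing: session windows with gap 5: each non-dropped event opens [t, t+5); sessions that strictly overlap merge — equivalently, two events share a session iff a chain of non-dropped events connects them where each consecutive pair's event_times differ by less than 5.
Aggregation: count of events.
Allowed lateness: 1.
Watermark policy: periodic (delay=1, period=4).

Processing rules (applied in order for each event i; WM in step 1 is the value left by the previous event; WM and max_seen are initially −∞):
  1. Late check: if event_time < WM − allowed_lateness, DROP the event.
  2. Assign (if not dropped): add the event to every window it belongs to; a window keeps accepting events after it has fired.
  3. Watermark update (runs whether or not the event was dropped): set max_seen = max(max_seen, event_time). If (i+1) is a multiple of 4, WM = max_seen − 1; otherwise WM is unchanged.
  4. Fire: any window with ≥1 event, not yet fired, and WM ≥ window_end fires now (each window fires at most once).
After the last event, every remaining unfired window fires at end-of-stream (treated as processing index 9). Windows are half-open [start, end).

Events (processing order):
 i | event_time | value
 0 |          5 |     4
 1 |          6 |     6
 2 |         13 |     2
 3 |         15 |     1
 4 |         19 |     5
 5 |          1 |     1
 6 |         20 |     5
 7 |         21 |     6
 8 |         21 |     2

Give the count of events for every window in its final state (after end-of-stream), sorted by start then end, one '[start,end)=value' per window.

[5,11)=2 [13,26)=6

i=0 t=5 v=4: → [5,10); WM=−∞
i=1 t=6 v=6: → [5,11); WM=−∞
i=2 t=13 v=2: → [13,18); WM=−∞
i=3 t=15 v=1: → [13,20); WM=14
i=4 t=19 v=5: → [13,24); WM=14
i=5 t=1 v=1: DROP (t<14-1); WM=14
i=6 t=20 v=5: → [13,25); WM=14
i=7 t=21 v=6: → [13,26); WM=20
i=8 t=21 v=2: → [13,26); WM=20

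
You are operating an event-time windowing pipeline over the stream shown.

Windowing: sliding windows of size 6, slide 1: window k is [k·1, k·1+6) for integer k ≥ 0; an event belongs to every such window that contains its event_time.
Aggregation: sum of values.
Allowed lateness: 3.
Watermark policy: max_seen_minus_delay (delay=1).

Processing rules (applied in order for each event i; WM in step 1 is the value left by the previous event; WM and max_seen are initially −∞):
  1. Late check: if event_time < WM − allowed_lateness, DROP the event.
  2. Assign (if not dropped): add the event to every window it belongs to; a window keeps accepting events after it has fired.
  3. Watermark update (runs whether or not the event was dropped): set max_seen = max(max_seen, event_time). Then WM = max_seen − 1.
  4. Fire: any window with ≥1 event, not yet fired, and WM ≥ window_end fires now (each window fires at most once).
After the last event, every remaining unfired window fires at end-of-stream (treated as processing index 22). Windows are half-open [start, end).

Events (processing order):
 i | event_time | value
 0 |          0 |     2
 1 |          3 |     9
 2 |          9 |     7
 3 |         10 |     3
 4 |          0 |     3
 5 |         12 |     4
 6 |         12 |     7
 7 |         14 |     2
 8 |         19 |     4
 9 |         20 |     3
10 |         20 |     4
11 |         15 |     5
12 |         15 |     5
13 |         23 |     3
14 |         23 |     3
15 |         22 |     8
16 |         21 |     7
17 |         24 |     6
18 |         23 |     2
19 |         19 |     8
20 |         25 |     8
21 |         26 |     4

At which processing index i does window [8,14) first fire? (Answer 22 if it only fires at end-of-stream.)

8

i=0 t=0 v=2: → [0,6); WM=-1
i=1 t=3 v=9: → [3,9),[2,8),[1,7),[0,6); WM=2
i=2 t=9 v=7: → [9,15),[8,14),[7,13),[6,12),[5,11),[4,10); WM=8; [0,6) fires=11 [1,7) fires=9 [2,8) fires=9
i=3 t=10 v=3: → [10,16),[9,15),[8,14),[7,13),[6,12),[5,11); WM=9; [3,9) fires=9
i=4 t=0 v=3: DROP (t<9-3); WM=9
i=5 t=12 v=4: → [12,18),[11,17),[10,16),[9,15),[8,14),[7,13); WM=11; [4,10) fires=7 [5,11) fires=10
i=6 t=12 v=7: → [12,18),[11,17),[10,16),[9,15),[8,14),[7,13); WM=11
i=7 t=14 v=2: → [14,20),[13,19),[12,18),[11,17),[10,16),[9,15); WM=13; [6,12) fires=10 [7,13) fires=21
i=8 t=19 v=4: → [19,25),[18,24),[17,23),[16,22),[15,21),[14,20); WM=18; [8,14) fires=21 [9,15) fires=23 [10,16) fires=16 [11,17) fires=13 [12,18) fires=13
i=9 t=20 v=3: → [20,26),[19,25),[18,24),[17,23),[16,22),[15,21); WM=19; [13,19) fires=2
i=10 t=20 v=4: → [20,26),[19,25),[18,24),[17,23),[16,22),[15,21); WM=19
i=11 t=15 v=5: DROP (t<19-3); WM=19
i=12 t=15 v=5: DROP (t<19-3); WM=19
i=13 t=23 v=3: → [23,29),[22,28),[21,27),[20,26),[19,25),[18,24); WM=22; [14,20) fires=6 [15,21) fires=11 [16,22) fires=11
i=14 t=23 v=3: → [23,29),[22,28),[21,27),[20,26),[19,25),[18,24); WM=22
i=15 t=22 v=8: → [22,28),[21,27),[20,26),[19,25),[18,24),[17,23); WM=22
i=16 t=21 v=7: → [21,27),[20,26),[19,25),[18,24),[17,23),[16,22); WM=22
i=17 t=24 v=6: → [24,30),[23,29),[22,28),[21,27),[20,26),[19,25); WM=23; [17,23) fires=26
i=18 t=23 v=2: → [23,29),[22,28),[21,27),[20,26),[19,25),[18,24); WM=23
i=19 t=19 v=8: DROP (t<23-3); WM=23
i=20 t=25 v=8: → [25,31),[24,30),[23,29),[22,28),[21,27),[20,26); WM=24; [18,24) fires=34
i=21 t=26 v=4: → [26,32),[25,31),[24,30),[23,29),[22,28),[21,27); WM=25; [19,25) fires=40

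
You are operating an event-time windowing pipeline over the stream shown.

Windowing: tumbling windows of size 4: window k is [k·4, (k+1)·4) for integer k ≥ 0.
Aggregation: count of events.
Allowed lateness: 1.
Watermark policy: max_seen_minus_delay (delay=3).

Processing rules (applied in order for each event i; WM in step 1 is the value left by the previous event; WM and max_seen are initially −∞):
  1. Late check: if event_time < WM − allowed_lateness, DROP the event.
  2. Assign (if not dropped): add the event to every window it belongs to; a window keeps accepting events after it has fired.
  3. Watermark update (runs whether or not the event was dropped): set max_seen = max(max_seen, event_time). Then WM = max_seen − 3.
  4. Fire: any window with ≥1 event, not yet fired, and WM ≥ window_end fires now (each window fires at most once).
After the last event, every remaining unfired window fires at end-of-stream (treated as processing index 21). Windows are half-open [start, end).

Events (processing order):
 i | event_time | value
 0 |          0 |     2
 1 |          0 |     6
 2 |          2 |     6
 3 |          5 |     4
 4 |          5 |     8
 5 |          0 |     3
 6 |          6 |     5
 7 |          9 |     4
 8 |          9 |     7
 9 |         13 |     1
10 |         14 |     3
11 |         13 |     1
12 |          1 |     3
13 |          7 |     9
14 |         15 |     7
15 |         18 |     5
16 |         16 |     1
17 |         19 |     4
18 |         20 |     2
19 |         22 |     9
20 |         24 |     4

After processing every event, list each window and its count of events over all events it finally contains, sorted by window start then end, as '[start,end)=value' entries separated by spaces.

[0,4)=3 [4,8)=3 [8,12)=2 [12,16)=4 [16,20)=3 [20,24)=2 [24,28)=1

i=0 t=0 v=2: → [0,4); WM=-3
i=1 t=0 v=6: → [0,4); WM=-3
i=2 t=2 v=6: → [0,4); WM=-1
i=3 t=5 v=4: → [4,8); WM=2
i=4 t=5 v=8: → [4,8); WM=2
i=5 t=0 v=3: DROP (t<2-1); WM=2
i=6 t=6 v=5: → [4,8); WM=3
i=7 t=9 v=4: → [8,12); WM=6; [0,4) fires=3
i=8 t=9 v=7: → [8,12); WM=6
i=9 t=13 v=1: → [12,16); WM=10; [4,8) fires=3
i=10 t=14 v=3: → [12,16); WM=11
i=11 t=13 v=1: → [12,16); WM=11
i=12 t=1 v=3: DROP (t<11-1); WM=11
i=13 t=7 v=9: DROP (t<11-1); WM=11
i=14 t=15 v=7: → [12,16); WM=12; [8,12) fires=2
i=15 t=18 v=5: → [16,20); WM=15
i=16 t=16 v=1: → [16,20); WM=15
i=17 t=19 v=4: → [16,20); WM=16; [12,16) fires=4
i=18 t=20 v=2: → [20,24); WM=17
i=19 t=22 v=9: → [20,24); WM=19
i=20 t=24 v=4: → [24,28); WM=21; [16,20) fires=3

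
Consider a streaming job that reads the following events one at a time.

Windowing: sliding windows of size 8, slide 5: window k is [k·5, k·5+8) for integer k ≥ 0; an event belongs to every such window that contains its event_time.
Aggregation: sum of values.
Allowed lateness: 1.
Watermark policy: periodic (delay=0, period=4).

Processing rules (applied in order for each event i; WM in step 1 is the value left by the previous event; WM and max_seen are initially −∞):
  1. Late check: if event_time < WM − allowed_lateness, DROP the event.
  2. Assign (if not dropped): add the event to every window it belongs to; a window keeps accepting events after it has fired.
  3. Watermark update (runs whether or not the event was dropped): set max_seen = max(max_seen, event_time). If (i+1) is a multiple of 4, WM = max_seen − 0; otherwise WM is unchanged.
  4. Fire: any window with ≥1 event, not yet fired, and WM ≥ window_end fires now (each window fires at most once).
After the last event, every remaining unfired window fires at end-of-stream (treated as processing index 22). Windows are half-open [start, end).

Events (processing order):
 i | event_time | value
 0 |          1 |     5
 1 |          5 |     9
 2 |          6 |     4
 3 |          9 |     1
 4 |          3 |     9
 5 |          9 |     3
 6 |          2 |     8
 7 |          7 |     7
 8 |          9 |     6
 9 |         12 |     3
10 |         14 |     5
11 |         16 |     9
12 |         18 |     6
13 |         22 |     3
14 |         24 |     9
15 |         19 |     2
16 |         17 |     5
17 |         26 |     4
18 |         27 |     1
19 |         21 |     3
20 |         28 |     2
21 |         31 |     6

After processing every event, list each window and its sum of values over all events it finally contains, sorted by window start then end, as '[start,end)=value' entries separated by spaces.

[0,8)=18 [5,13)=26 [10,18)=17 [15,23)=20 [20,28)=17 [25,33)=13 [30,38)=6

i=0 t=1 v=5: → [0,8); WM=−∞
i=1 t=5 v=9: → [5,13),[0,8); WM=−∞
i=2 t=6 v=4: → [5,13),[0,8); WM=−∞
i=3 t=9 v=1: → [5,13); WM=9; [0,8) fires=18
i=4 t=3 v=9: DROP (t<9-1); WM=9
i=5 t=9 v=3: → [5,13); WM=9
i=6 t=2 v=8: DROP (t<9-1); WM=9
i=7 t=7 v=7: DROP (t<9-1); WM=9
i=8 t=9 v=6: → [5,13); WM=9
i=9 t=12 v=3: → [10,18),[5,13); WM=9
i=10 t=14 v=5: → [10,18); WM=9
i=11 t=16 v=9: → [15,23),[10,18); WM=16; [5,13) fires=26
i=12 t=18 v=6: → [15,23); WM=16
i=13 t=22 v=3: → [20,28),[15,23); WM=16
i=14 t=24 v=9: → [20,28); WM=16
i=15 t=19 v=2: → [15,23); WM=24; [10,18) fires=17 [15,23) fires=20
i=16 t=17 v=5: DROP (t<24-1); WM=24
i=17 t=26 v=4: → [25,33),[20,28); WM=24
i=18 t=27 v=1: → [25,33),[20,28); WM=24
i=19 t=21 v=3: DROP (t<24-1); WM=27
i=20 t=28 v=2: → [25,33); WM=27
i=21 t=31 v=6: → [30,38),[25,33); WM=27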